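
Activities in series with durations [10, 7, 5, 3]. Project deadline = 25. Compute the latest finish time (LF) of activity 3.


LF(activity 3) = deadline - sum of successor durations
Successors: activities 4 through 4 with durations [3]
Sum of successor durations = 3
LF = 25 - 3 = 22

22


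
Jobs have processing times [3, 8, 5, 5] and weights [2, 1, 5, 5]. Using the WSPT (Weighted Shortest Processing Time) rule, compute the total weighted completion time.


Compute p/w ratios and sort ascending (WSPT): [(5, 5), (5, 5), (3, 2), (8, 1)]
Compute weighted completion times:
  Job (p=5,w=5): C=5, w*C=5*5=25
  Job (p=5,w=5): C=10, w*C=5*10=50
  Job (p=3,w=2): C=13, w*C=2*13=26
  Job (p=8,w=1): C=21, w*C=1*21=21
Total weighted completion time = 122

122


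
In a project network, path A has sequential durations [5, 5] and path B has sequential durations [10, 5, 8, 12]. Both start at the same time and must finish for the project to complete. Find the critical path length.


Path A total = 5 + 5 = 10
Path B total = 10 + 5 + 8 + 12 = 35
Critical path = longest path = max(10, 35) = 35

35


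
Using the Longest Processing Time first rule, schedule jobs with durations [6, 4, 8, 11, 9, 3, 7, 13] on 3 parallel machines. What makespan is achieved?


Sort jobs in decreasing order (LPT): [13, 11, 9, 8, 7, 6, 4, 3]
Assign each job to the least loaded machine:
  Machine 1: jobs [13, 6], load = 19
  Machine 2: jobs [11, 7, 3], load = 21
  Machine 3: jobs [9, 8, 4], load = 21
Makespan = max load = 21

21


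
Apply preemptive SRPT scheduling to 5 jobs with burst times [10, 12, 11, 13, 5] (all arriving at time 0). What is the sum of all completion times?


Since all jobs arrive at t=0, SRPT equals SPT ordering.
SPT order: [5, 10, 11, 12, 13]
Completion times:
  Job 1: p=5, C=5
  Job 2: p=10, C=15
  Job 3: p=11, C=26
  Job 4: p=12, C=38
  Job 5: p=13, C=51
Total completion time = 5 + 15 + 26 + 38 + 51 = 135

135


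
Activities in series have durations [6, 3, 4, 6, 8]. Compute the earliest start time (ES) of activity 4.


Activity 4 starts after activities 1 through 3 complete.
Predecessor durations: [6, 3, 4]
ES = 6 + 3 + 4 = 13

13


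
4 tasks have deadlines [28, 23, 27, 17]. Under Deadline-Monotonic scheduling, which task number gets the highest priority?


Sort tasks by relative deadline (ascending):
  Task 4: deadline = 17
  Task 2: deadline = 23
  Task 3: deadline = 27
  Task 1: deadline = 28
Priority order (highest first): [4, 2, 3, 1]
Highest priority task = 4

4


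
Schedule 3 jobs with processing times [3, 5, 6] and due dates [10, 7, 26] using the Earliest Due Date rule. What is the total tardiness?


Sort by due date (EDD order): [(5, 7), (3, 10), (6, 26)]
Compute completion times and tardiness:
  Job 1: p=5, d=7, C=5, tardiness=max(0,5-7)=0
  Job 2: p=3, d=10, C=8, tardiness=max(0,8-10)=0
  Job 3: p=6, d=26, C=14, tardiness=max(0,14-26)=0
Total tardiness = 0

0


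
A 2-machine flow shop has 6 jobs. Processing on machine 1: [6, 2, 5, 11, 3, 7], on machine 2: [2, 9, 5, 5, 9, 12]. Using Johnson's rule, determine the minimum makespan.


Apply Johnson's rule:
  Group 1 (a <= b): [(2, 2, 9), (5, 3, 9), (3, 5, 5), (6, 7, 12)]
  Group 2 (a > b): [(4, 11, 5), (1, 6, 2)]
Optimal job order: [2, 5, 3, 6, 4, 1]
Schedule:
  Job 2: M1 done at 2, M2 done at 11
  Job 5: M1 done at 5, M2 done at 20
  Job 3: M1 done at 10, M2 done at 25
  Job 6: M1 done at 17, M2 done at 37
  Job 4: M1 done at 28, M2 done at 42
  Job 1: M1 done at 34, M2 done at 44
Makespan = 44

44


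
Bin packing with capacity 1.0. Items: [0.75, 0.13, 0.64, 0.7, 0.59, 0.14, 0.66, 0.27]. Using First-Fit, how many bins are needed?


Place items sequentially using First-Fit:
  Item 0.75 -> new Bin 1
  Item 0.13 -> Bin 1 (now 0.88)
  Item 0.64 -> new Bin 2
  Item 0.7 -> new Bin 3
  Item 0.59 -> new Bin 4
  Item 0.14 -> Bin 2 (now 0.78)
  Item 0.66 -> new Bin 5
  Item 0.27 -> Bin 3 (now 0.97)
Total bins used = 5

5


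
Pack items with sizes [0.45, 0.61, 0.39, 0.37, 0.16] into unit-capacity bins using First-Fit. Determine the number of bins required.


Place items sequentially using First-Fit:
  Item 0.45 -> new Bin 1
  Item 0.61 -> new Bin 2
  Item 0.39 -> Bin 1 (now 0.84)
  Item 0.37 -> Bin 2 (now 0.98)
  Item 0.16 -> Bin 1 (now 1.0)
Total bins used = 2

2


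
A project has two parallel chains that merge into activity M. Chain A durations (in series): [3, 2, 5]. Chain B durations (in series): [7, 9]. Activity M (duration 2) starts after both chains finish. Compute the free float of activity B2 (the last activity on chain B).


ES(B2) = sum of predecessors on chain B = 7
EF(B2) = ES + duration = 7 + 9 = 16
Successor of B2 is M. ES(M) = max(sum(A), sum(B)) = max(10, 16) = 16
Free float = ES(successor) - EF(current) = 16 - 16 = 0

0


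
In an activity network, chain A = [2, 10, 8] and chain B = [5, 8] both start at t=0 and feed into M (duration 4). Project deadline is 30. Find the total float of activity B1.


Forward pass: ES(B1) = sum of predecessors on chain B = 0
EF = ES + duration = 0 + 5 = 5
Backward pass: LF(M) = deadline = 30; LS(M) = 30 - 4 = 26
LF(B1) = LS(M) - sum(successors on chain B) = 26 - 8 = 18
LS = LF - duration = 18 - 5 = 13
Total float = LS - ES = 13 - 0 = 13

13


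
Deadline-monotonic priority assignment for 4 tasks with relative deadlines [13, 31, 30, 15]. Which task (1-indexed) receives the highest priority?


Sort tasks by relative deadline (ascending):
  Task 1: deadline = 13
  Task 4: deadline = 15
  Task 3: deadline = 30
  Task 2: deadline = 31
Priority order (highest first): [1, 4, 3, 2]
Highest priority task = 1

1


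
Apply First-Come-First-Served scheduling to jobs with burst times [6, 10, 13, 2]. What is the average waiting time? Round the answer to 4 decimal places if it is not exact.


FCFS order (as given): [6, 10, 13, 2]
Waiting times:
  Job 1: wait = 0
  Job 2: wait = 6
  Job 3: wait = 16
  Job 4: wait = 29
Sum of waiting times = 51
Average waiting time = 51/4 = 12.75

12.75


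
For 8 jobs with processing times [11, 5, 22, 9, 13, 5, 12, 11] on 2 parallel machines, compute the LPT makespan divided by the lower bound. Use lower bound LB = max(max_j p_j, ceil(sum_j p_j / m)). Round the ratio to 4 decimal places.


LPT order: [22, 13, 12, 11, 11, 9, 5, 5]
Machine loads after assignment: [42, 46]
LPT makespan = 46
Lower bound = max(max_job, ceil(total/2)) = max(22, 44) = 44
Ratio = 46 / 44 = 1.0455

1.0455


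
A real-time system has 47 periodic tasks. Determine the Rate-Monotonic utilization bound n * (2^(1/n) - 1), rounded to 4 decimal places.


Compute 2^(1/47) = 1.0148570979
Subtract 1: 1.0148570979 - 1 = 0.0148570979
Multiply by n: 47 * 0.0148570979 = 0.6982836013
Round to 4 dp: 0.6983

0.6983


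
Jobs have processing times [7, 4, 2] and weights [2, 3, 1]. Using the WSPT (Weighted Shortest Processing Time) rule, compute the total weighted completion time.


Compute p/w ratios and sort ascending (WSPT): [(4, 3), (2, 1), (7, 2)]
Compute weighted completion times:
  Job (p=4,w=3): C=4, w*C=3*4=12
  Job (p=2,w=1): C=6, w*C=1*6=6
  Job (p=7,w=2): C=13, w*C=2*13=26
Total weighted completion time = 44

44


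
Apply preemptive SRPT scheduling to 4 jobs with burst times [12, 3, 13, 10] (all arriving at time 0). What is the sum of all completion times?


Since all jobs arrive at t=0, SRPT equals SPT ordering.
SPT order: [3, 10, 12, 13]
Completion times:
  Job 1: p=3, C=3
  Job 2: p=10, C=13
  Job 3: p=12, C=25
  Job 4: p=13, C=38
Total completion time = 3 + 13 + 25 + 38 = 79

79


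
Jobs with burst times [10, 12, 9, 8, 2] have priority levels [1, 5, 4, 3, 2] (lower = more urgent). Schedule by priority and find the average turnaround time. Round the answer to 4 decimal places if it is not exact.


Sort by priority (ascending = highest first):
Order: [(1, 10), (2, 2), (3, 8), (4, 9), (5, 12)]
Completion times:
  Priority 1, burst=10, C=10
  Priority 2, burst=2, C=12
  Priority 3, burst=8, C=20
  Priority 4, burst=9, C=29
  Priority 5, burst=12, C=41
Average turnaround = 112/5 = 22.4

22.4


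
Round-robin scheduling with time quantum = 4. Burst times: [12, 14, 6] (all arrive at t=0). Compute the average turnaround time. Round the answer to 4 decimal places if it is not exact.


Time quantum = 4
Execution trace:
  J1 runs 4 units, time = 4
  J2 runs 4 units, time = 8
  J3 runs 4 units, time = 12
  J1 runs 4 units, time = 16
  J2 runs 4 units, time = 20
  J3 runs 2 units, time = 22
  J1 runs 4 units, time = 26
  J2 runs 4 units, time = 30
  J2 runs 2 units, time = 32
Finish times: [26, 32, 22]
Average turnaround = 80/3 = 26.6667

26.6667


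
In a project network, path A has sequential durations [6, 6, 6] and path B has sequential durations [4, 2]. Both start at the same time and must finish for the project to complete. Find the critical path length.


Path A total = 6 + 6 + 6 = 18
Path B total = 4 + 2 = 6
Critical path = longest path = max(18, 6) = 18

18


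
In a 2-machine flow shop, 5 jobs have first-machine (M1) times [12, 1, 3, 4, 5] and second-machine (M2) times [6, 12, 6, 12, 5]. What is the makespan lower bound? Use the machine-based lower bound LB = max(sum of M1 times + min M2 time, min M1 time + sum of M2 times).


LB1 = sum(M1 times) + min(M2 times) = 25 + 5 = 30
LB2 = min(M1 times) + sum(M2 times) = 1 + 41 = 42
Lower bound = max(LB1, LB2) = max(30, 42) = 42

42


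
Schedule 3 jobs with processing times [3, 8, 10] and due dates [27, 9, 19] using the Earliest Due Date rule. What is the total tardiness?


Sort by due date (EDD order): [(8, 9), (10, 19), (3, 27)]
Compute completion times and tardiness:
  Job 1: p=8, d=9, C=8, tardiness=max(0,8-9)=0
  Job 2: p=10, d=19, C=18, tardiness=max(0,18-19)=0
  Job 3: p=3, d=27, C=21, tardiness=max(0,21-27)=0
Total tardiness = 0

0


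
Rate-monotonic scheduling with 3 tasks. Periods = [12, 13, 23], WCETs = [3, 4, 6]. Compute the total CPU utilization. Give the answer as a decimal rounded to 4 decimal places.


Compute individual utilizations (exact fractions):
  Task 1: C/T = 3/12 = 1/4 (approx. 0.25)
  Task 2: C/T = 4/13 (approx. 0.3077)
  Task 3: C/T = 6/23 (approx. 0.2609)
Total utilization U = 1/4 + 4/13 + 6/23 = 979/1196
Rounded to 4 decimal places: U = 0.8186
RM (Liu & Layland) bound for 3 tasks = 0.779763; compare with U = 979/1196 (approx. 0.818562)
bound < U <= 1, so the RM sufficient condition is not met (inconclusive; an exact test such as response-time analysis is needed).

0.8186


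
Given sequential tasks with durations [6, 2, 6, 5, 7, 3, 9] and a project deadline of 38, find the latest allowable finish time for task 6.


LF(activity 6) = deadline - sum of successor durations
Successors: activities 7 through 7 with durations [9]
Sum of successor durations = 9
LF = 38 - 9 = 29

29


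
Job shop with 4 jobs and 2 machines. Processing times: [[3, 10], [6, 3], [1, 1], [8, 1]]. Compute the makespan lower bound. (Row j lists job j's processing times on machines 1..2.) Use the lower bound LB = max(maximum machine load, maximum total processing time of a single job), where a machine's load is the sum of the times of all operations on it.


Machine loads:
  Machine 1: 3 + 6 + 1 + 8 = 18
  Machine 2: 10 + 3 + 1 + 1 = 15
Max machine load = 18
Job totals:
  Job 1: 13
  Job 2: 9
  Job 3: 2
  Job 4: 9
Max job total = 13
Lower bound = max(18, 13) = 18

18


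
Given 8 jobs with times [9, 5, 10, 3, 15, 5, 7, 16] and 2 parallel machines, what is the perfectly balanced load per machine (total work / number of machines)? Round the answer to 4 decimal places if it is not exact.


Total processing time = 9 + 5 + 10 + 3 + 15 + 5 + 7 + 16 = 70
Number of machines = 2
Ideal balanced load = 70 / 2 = 35.0

35.0


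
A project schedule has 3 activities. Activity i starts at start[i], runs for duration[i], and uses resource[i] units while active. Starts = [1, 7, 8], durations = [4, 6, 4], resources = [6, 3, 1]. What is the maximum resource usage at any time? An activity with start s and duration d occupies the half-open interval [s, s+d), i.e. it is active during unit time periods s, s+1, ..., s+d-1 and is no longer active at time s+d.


Each activity i is active on [start_i, start_i + duration_i).
Compute total resource usage per time slot:
  t=0: active resources = [], total = 0
  t=1: active resources = [6], total = 6
  t=2: active resources = [6], total = 6
  t=3: active resources = [6], total = 6
  t=4: active resources = [6], total = 6
  t=5: active resources = [], total = 0
  t=6: active resources = [], total = 0
  t=7: active resources = [3], total = 3
  t=8: active resources = [3, 1], total = 4
  t=9: active resources = [3, 1], total = 4
  t=10: active resources = [3, 1], total = 4
  t=11: active resources = [3, 1], total = 4
  t=12: active resources = [3], total = 3
Peak resource demand = 6

6


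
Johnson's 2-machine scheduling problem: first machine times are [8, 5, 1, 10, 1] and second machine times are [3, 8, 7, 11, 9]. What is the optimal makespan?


Apply Johnson's rule:
  Group 1 (a <= b): [(3, 1, 7), (5, 1, 9), (2, 5, 8), (4, 10, 11)]
  Group 2 (a > b): [(1, 8, 3)]
Optimal job order: [3, 5, 2, 4, 1]
Schedule:
  Job 3: M1 done at 1, M2 done at 8
  Job 5: M1 done at 2, M2 done at 17
  Job 2: M1 done at 7, M2 done at 25
  Job 4: M1 done at 17, M2 done at 36
  Job 1: M1 done at 25, M2 done at 39
Makespan = 39

39


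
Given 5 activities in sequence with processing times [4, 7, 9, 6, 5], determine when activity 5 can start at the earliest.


Activity 5 starts after activities 1 through 4 complete.
Predecessor durations: [4, 7, 9, 6]
ES = 4 + 7 + 9 + 6 = 26

26


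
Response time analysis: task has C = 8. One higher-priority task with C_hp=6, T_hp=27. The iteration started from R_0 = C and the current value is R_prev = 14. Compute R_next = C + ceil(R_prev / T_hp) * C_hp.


R_next = C + ceil(R_prev / T_hp) * C_hp
ceil(14 / 27) = ceil(0.5185) = 1
Interference = 1 * 6 = 6
R_next = 8 + 6 = 14
R_next = R_prev, so the iteration has converged (response time = 14).

14


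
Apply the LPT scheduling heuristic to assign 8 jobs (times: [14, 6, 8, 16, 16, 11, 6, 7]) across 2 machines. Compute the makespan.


Sort jobs in decreasing order (LPT): [16, 16, 14, 11, 8, 7, 6, 6]
Assign each job to the least loaded machine:
  Machine 1: jobs [16, 14, 7, 6], load = 43
  Machine 2: jobs [16, 11, 8, 6], load = 41
Makespan = max load = 43

43


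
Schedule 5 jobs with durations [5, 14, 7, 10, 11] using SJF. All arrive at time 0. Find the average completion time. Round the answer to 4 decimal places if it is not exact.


SJF order (ascending): [5, 7, 10, 11, 14]
Completion times:
  Job 1: burst=5, C=5
  Job 2: burst=7, C=12
  Job 3: burst=10, C=22
  Job 4: burst=11, C=33
  Job 5: burst=14, C=47
Average completion = 119/5 = 23.8

23.8


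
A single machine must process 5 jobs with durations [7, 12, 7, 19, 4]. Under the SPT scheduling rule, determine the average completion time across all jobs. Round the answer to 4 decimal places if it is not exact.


Sort jobs by processing time (SPT order): [4, 7, 7, 12, 19]
Compute completion times sequentially:
  Job 1: processing = 4, completes at 4
  Job 2: processing = 7, completes at 11
  Job 3: processing = 7, completes at 18
  Job 4: processing = 12, completes at 30
  Job 5: processing = 19, completes at 49
Sum of completion times = 112
Average completion time = 112/5 = 22.4

22.4


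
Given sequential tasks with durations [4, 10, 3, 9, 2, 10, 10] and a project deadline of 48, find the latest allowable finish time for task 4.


LF(activity 4) = deadline - sum of successor durations
Successors: activities 5 through 7 with durations [2, 10, 10]
Sum of successor durations = 22
LF = 48 - 22 = 26

26


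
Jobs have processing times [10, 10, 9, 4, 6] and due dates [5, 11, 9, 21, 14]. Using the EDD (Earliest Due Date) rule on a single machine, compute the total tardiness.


Sort by due date (EDD order): [(10, 5), (9, 9), (10, 11), (6, 14), (4, 21)]
Compute completion times and tardiness:
  Job 1: p=10, d=5, C=10, tardiness=max(0,10-5)=5
  Job 2: p=9, d=9, C=19, tardiness=max(0,19-9)=10
  Job 3: p=10, d=11, C=29, tardiness=max(0,29-11)=18
  Job 4: p=6, d=14, C=35, tardiness=max(0,35-14)=21
  Job 5: p=4, d=21, C=39, tardiness=max(0,39-21)=18
Total tardiness = 72

72


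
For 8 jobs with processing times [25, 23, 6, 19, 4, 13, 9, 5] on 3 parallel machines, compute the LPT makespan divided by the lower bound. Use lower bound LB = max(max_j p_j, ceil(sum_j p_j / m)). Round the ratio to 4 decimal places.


LPT order: [25, 23, 19, 13, 9, 6, 5, 4]
Machine loads after assignment: [36, 36, 32]
LPT makespan = 36
Lower bound = max(max_job, ceil(total/3)) = max(25, 35) = 35
Ratio = 36 / 35 = 1.0286

1.0286


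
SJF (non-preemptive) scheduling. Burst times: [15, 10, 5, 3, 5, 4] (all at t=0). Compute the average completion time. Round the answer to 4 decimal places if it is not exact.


SJF order (ascending): [3, 4, 5, 5, 10, 15]
Completion times:
  Job 1: burst=3, C=3
  Job 2: burst=4, C=7
  Job 3: burst=5, C=12
  Job 4: burst=5, C=17
  Job 5: burst=10, C=27
  Job 6: burst=15, C=42
Average completion = 108/6 = 18.0

18.0


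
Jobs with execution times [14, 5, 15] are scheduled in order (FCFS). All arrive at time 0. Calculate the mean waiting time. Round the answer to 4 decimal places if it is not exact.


FCFS order (as given): [14, 5, 15]
Waiting times:
  Job 1: wait = 0
  Job 2: wait = 14
  Job 3: wait = 19
Sum of waiting times = 33
Average waiting time = 33/3 = 11.0

11.0


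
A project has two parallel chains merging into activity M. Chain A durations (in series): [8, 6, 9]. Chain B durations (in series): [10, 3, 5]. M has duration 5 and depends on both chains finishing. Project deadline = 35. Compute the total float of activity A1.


Forward pass: ES(A1) = sum of predecessors on chain A = 0
EF = ES + duration = 0 + 8 = 8
Backward pass: LF(M) = deadline = 35; LS(M) = 35 - 5 = 30
LF(A1) = LS(M) - sum(successors on chain A) = 30 - 15 = 15
LS = LF - duration = 15 - 8 = 7
Total float = LS - ES = 7 - 0 = 7

7


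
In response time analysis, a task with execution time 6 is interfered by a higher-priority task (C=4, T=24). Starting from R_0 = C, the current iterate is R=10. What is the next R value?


R_next = C + ceil(R_prev / T_hp) * C_hp
ceil(10 / 24) = ceil(0.4167) = 1
Interference = 1 * 4 = 4
R_next = 6 + 4 = 10
R_next = R_prev, so the iteration has converged (response time = 10).

10


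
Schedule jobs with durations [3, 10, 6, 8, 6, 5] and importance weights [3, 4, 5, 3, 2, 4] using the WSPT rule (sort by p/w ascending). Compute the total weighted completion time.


Compute p/w ratios and sort ascending (WSPT): [(3, 3), (6, 5), (5, 4), (10, 4), (8, 3), (6, 2)]
Compute weighted completion times:
  Job (p=3,w=3): C=3, w*C=3*3=9
  Job (p=6,w=5): C=9, w*C=5*9=45
  Job (p=5,w=4): C=14, w*C=4*14=56
  Job (p=10,w=4): C=24, w*C=4*24=96
  Job (p=8,w=3): C=32, w*C=3*32=96
  Job (p=6,w=2): C=38, w*C=2*38=76
Total weighted completion time = 378

378


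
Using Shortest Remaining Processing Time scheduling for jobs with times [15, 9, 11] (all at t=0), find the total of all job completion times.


Since all jobs arrive at t=0, SRPT equals SPT ordering.
SPT order: [9, 11, 15]
Completion times:
  Job 1: p=9, C=9
  Job 2: p=11, C=20
  Job 3: p=15, C=35
Total completion time = 9 + 20 + 35 = 64

64


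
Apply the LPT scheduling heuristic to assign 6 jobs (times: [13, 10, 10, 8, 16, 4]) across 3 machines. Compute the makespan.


Sort jobs in decreasing order (LPT): [16, 13, 10, 10, 8, 4]
Assign each job to the least loaded machine:
  Machine 1: jobs [16, 4], load = 20
  Machine 2: jobs [13, 8], load = 21
  Machine 3: jobs [10, 10], load = 20
Makespan = max load = 21

21


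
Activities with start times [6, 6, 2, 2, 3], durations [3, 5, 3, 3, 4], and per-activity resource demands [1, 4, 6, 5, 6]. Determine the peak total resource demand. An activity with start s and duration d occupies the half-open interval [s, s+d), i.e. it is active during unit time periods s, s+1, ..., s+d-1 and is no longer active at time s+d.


Each activity i is active on [start_i, start_i + duration_i).
Compute total resource usage per time slot:
  t=0: active resources = [], total = 0
  t=1: active resources = [], total = 0
  t=2: active resources = [6, 5], total = 11
  t=3: active resources = [6, 5, 6], total = 17
  t=4: active resources = [6, 5, 6], total = 17
  t=5: active resources = [6], total = 6
  t=6: active resources = [1, 4, 6], total = 11
  t=7: active resources = [1, 4], total = 5
  t=8: active resources = [1, 4], total = 5
  t=9: active resources = [4], total = 4
  t=10: active resources = [4], total = 4
Peak resource demand = 17

17


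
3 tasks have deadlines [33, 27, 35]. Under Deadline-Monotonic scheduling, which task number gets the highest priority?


Sort tasks by relative deadline (ascending):
  Task 2: deadline = 27
  Task 1: deadline = 33
  Task 3: deadline = 35
Priority order (highest first): [2, 1, 3]
Highest priority task = 2

2


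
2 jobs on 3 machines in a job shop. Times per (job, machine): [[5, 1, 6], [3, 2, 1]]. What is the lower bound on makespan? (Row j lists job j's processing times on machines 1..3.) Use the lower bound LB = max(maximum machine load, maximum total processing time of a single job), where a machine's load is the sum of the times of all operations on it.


Machine loads:
  Machine 1: 5 + 3 = 8
  Machine 2: 1 + 2 = 3
  Machine 3: 6 + 1 = 7
Max machine load = 8
Job totals:
  Job 1: 12
  Job 2: 6
Max job total = 12
Lower bound = max(8, 12) = 12

12


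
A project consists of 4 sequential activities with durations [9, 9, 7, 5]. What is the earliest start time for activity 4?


Activity 4 starts after activities 1 through 3 complete.
Predecessor durations: [9, 9, 7]
ES = 9 + 9 + 7 = 25

25


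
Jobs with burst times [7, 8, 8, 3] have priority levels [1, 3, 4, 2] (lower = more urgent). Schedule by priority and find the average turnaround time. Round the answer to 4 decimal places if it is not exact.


Sort by priority (ascending = highest first):
Order: [(1, 7), (2, 3), (3, 8), (4, 8)]
Completion times:
  Priority 1, burst=7, C=7
  Priority 2, burst=3, C=10
  Priority 3, burst=8, C=18
  Priority 4, burst=8, C=26
Average turnaround = 61/4 = 15.25

15.25


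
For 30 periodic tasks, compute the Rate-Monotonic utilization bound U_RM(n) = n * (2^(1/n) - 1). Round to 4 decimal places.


Compute 2^(1/30) = 1.0233738920
Subtract 1: 1.0233738920 - 1 = 0.0233738920
Multiply by n: 30 * 0.0233738920 = 0.7012167600
Round to 4 dp: 0.7012

0.7012


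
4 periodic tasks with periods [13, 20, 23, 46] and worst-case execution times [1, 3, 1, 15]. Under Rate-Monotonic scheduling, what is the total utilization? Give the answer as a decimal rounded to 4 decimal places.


Compute individual utilizations (exact fractions):
  Task 1: C/T = 1/13 (approx. 0.0769)
  Task 2: C/T = 3/20 (approx. 0.15)
  Task 3: C/T = 1/23 (approx. 0.0435)
  Task 4: C/T = 15/46 (approx. 0.3261)
Total utilization U = 1/13 + 3/20 + 1/23 + 15/46 = 3567/5980
Rounded to 4 decimal places: U = 0.5965
RM (Liu & Layland) bound for 4 tasks = 0.756828; compare with U = 3567/5980 (approx. 0.596488)
U <= bound, so schedulable by RM sufficient condition.

0.5965


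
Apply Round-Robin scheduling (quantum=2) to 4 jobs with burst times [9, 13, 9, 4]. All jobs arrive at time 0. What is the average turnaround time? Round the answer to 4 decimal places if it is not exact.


Time quantum = 2
Execution trace:
  J1 runs 2 units, time = 2
  J2 runs 2 units, time = 4
  J3 runs 2 units, time = 6
  J4 runs 2 units, time = 8
  J1 runs 2 units, time = 10
  J2 runs 2 units, time = 12
  J3 runs 2 units, time = 14
  J4 runs 2 units, time = 16
  J1 runs 2 units, time = 18
  J2 runs 2 units, time = 20
  J3 runs 2 units, time = 22
  J1 runs 2 units, time = 24
  J2 runs 2 units, time = 26
  J3 runs 2 units, time = 28
  J1 runs 1 units, time = 29
  J2 runs 2 units, time = 31
  J3 runs 1 units, time = 32
  J2 runs 2 units, time = 34
  J2 runs 1 units, time = 35
Finish times: [29, 35, 32, 16]
Average turnaround = 112/4 = 28.0

28.0


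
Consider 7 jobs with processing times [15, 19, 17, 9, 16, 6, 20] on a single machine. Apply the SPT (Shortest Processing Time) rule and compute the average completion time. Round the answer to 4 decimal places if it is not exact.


Sort jobs by processing time (SPT order): [6, 9, 15, 16, 17, 19, 20]
Compute completion times sequentially:
  Job 1: processing = 6, completes at 6
  Job 2: processing = 9, completes at 15
  Job 3: processing = 15, completes at 30
  Job 4: processing = 16, completes at 46
  Job 5: processing = 17, completes at 63
  Job 6: processing = 19, completes at 82
  Job 7: processing = 20, completes at 102
Sum of completion times = 344
Average completion time = 344/7 = 49.1429

49.1429


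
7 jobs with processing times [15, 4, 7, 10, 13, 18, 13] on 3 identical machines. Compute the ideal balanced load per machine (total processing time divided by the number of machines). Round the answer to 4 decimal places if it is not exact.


Total processing time = 15 + 4 + 7 + 10 + 13 + 18 + 13 = 80
Number of machines = 3
Ideal balanced load = 80 / 3 = 26.6667

26.6667


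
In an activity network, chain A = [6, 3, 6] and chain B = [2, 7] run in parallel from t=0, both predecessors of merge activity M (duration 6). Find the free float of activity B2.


ES(B2) = sum of predecessors on chain B = 2
EF(B2) = ES + duration = 2 + 7 = 9
Successor of B2 is M. ES(M) = max(sum(A), sum(B)) = max(15, 9) = 15
Free float = ES(successor) - EF(current) = 15 - 9 = 6

6


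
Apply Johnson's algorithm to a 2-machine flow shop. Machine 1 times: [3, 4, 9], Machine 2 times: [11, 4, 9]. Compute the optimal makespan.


Apply Johnson's rule:
  Group 1 (a <= b): [(1, 3, 11), (2, 4, 4), (3, 9, 9)]
  Group 2 (a > b): []
Optimal job order: [1, 2, 3]
Schedule:
  Job 1: M1 done at 3, M2 done at 14
  Job 2: M1 done at 7, M2 done at 18
  Job 3: M1 done at 16, M2 done at 27
Makespan = 27

27


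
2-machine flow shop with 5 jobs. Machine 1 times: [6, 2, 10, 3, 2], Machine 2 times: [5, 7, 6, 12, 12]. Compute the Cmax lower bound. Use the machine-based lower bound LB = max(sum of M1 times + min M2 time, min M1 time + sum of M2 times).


LB1 = sum(M1 times) + min(M2 times) = 23 + 5 = 28
LB2 = min(M1 times) + sum(M2 times) = 2 + 42 = 44
Lower bound = max(LB1, LB2) = max(28, 44) = 44

44


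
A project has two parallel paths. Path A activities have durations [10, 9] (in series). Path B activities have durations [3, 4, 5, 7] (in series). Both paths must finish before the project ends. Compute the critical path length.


Path A total = 10 + 9 = 19
Path B total = 3 + 4 + 5 + 7 = 19
Critical path = longest path = max(19, 19) = 19

19


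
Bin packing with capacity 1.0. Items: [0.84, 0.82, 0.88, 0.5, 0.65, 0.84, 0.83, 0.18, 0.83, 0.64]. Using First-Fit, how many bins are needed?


Place items sequentially using First-Fit:
  Item 0.84 -> new Bin 1
  Item 0.82 -> new Bin 2
  Item 0.88 -> new Bin 3
  Item 0.5 -> new Bin 4
  Item 0.65 -> new Bin 5
  Item 0.84 -> new Bin 6
  Item 0.83 -> new Bin 7
  Item 0.18 -> Bin 2 (now 1.0)
  Item 0.83 -> new Bin 8
  Item 0.64 -> new Bin 9
Total bins used = 9

9


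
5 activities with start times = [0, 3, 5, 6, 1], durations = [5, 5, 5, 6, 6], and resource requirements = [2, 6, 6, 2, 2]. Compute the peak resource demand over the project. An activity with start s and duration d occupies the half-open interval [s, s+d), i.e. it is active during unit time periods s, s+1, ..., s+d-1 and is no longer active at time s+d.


Each activity i is active on [start_i, start_i + duration_i).
Compute total resource usage per time slot:
  t=0: active resources = [2], total = 2
  t=1: active resources = [2, 2], total = 4
  t=2: active resources = [2, 2], total = 4
  t=3: active resources = [2, 6, 2], total = 10
  t=4: active resources = [2, 6, 2], total = 10
  t=5: active resources = [6, 6, 2], total = 14
  t=6: active resources = [6, 6, 2, 2], total = 16
  t=7: active resources = [6, 6, 2], total = 14
  t=8: active resources = [6, 2], total = 8
  t=9: active resources = [6, 2], total = 8
  t=10: active resources = [2], total = 2
  t=11: active resources = [2], total = 2
Peak resource demand = 16

16


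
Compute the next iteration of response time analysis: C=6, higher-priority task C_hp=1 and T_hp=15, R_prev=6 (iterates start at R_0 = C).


R_next = C + ceil(R_prev / T_hp) * C_hp
ceil(6 / 15) = ceil(0.4) = 1
Interference = 1 * 1 = 1
R_next = 6 + 1 = 7

7


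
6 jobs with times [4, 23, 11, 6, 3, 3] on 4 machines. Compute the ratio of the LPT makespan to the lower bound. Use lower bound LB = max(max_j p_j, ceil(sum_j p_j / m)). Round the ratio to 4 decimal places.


LPT order: [23, 11, 6, 4, 3, 3]
Machine loads after assignment: [23, 11, 9, 7]
LPT makespan = 23
Lower bound = max(max_job, ceil(total/4)) = max(23, 13) = 23
Ratio = 23 / 23 = 1.0

1.0


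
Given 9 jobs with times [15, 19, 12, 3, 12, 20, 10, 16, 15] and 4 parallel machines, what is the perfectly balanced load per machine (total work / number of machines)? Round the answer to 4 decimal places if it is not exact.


Total processing time = 15 + 19 + 12 + 3 + 12 + 20 + 10 + 16 + 15 = 122
Number of machines = 4
Ideal balanced load = 122 / 4 = 30.5

30.5


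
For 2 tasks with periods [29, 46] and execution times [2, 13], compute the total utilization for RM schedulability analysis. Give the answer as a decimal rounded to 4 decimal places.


Compute individual utilizations (exact fractions):
  Task 1: C/T = 2/29 (approx. 0.069)
  Task 2: C/T = 13/46 (approx. 0.2826)
Total utilization U = 2/29 + 13/46 = 469/1334
Rounded to 4 decimal places: U = 0.3516
RM (Liu & Layland) bound for 2 tasks = 0.828427; compare with U = 469/1334 (approx. 0.351574)
U <= bound, so schedulable by RM sufficient condition.

0.3516


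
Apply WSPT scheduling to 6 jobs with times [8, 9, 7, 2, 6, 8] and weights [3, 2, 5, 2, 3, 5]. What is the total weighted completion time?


Compute p/w ratios and sort ascending (WSPT): [(2, 2), (7, 5), (8, 5), (6, 3), (8, 3), (9, 2)]
Compute weighted completion times:
  Job (p=2,w=2): C=2, w*C=2*2=4
  Job (p=7,w=5): C=9, w*C=5*9=45
  Job (p=8,w=5): C=17, w*C=5*17=85
  Job (p=6,w=3): C=23, w*C=3*23=69
  Job (p=8,w=3): C=31, w*C=3*31=93
  Job (p=9,w=2): C=40, w*C=2*40=80
Total weighted completion time = 376

376


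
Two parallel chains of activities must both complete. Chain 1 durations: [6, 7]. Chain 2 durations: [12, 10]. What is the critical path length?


Path A total = 6 + 7 = 13
Path B total = 12 + 10 = 22
Critical path = longest path = max(13, 22) = 22

22


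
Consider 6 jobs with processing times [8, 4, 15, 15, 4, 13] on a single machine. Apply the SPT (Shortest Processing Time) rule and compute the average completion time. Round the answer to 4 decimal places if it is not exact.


Sort jobs by processing time (SPT order): [4, 4, 8, 13, 15, 15]
Compute completion times sequentially:
  Job 1: processing = 4, completes at 4
  Job 2: processing = 4, completes at 8
  Job 3: processing = 8, completes at 16
  Job 4: processing = 13, completes at 29
  Job 5: processing = 15, completes at 44
  Job 6: processing = 15, completes at 59
Sum of completion times = 160
Average completion time = 160/6 = 26.6667

26.6667


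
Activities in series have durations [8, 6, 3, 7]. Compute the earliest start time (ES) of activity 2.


Activity 2 starts after activities 1 through 1 complete.
Predecessor durations: [8]
ES = 8 = 8

8


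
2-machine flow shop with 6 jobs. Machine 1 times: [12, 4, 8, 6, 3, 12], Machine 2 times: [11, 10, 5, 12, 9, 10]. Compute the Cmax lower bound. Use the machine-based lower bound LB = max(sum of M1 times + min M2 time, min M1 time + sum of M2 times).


LB1 = sum(M1 times) + min(M2 times) = 45 + 5 = 50
LB2 = min(M1 times) + sum(M2 times) = 3 + 57 = 60
Lower bound = max(LB1, LB2) = max(50, 60) = 60

60


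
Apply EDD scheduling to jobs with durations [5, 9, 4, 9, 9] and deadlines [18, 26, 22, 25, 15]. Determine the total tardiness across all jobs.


Sort by due date (EDD order): [(9, 15), (5, 18), (4, 22), (9, 25), (9, 26)]
Compute completion times and tardiness:
  Job 1: p=9, d=15, C=9, tardiness=max(0,9-15)=0
  Job 2: p=5, d=18, C=14, tardiness=max(0,14-18)=0
  Job 3: p=4, d=22, C=18, tardiness=max(0,18-22)=0
  Job 4: p=9, d=25, C=27, tardiness=max(0,27-25)=2
  Job 5: p=9, d=26, C=36, tardiness=max(0,36-26)=10
Total tardiness = 12

12


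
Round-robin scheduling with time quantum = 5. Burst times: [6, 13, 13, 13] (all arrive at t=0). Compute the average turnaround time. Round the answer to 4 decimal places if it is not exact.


Time quantum = 5
Execution trace:
  J1 runs 5 units, time = 5
  J2 runs 5 units, time = 10
  J3 runs 5 units, time = 15
  J4 runs 5 units, time = 20
  J1 runs 1 units, time = 21
  J2 runs 5 units, time = 26
  J3 runs 5 units, time = 31
  J4 runs 5 units, time = 36
  J2 runs 3 units, time = 39
  J3 runs 3 units, time = 42
  J4 runs 3 units, time = 45
Finish times: [21, 39, 42, 45]
Average turnaround = 147/4 = 36.75

36.75


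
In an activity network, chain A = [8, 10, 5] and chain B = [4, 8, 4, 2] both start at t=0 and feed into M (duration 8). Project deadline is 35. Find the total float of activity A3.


Forward pass: ES(A3) = sum of predecessors on chain A = 18
EF = ES + duration = 18 + 5 = 23
Backward pass: LF(M) = deadline = 35; LS(M) = 35 - 8 = 27
LF(A3) = LS(M) - sum(successors on chain A) = 27 - 0 = 27
LS = LF - duration = 27 - 5 = 22
Total float = LS - ES = 22 - 18 = 4

4


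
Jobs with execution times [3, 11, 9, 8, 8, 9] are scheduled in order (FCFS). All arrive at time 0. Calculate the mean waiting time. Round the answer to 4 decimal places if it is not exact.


FCFS order (as given): [3, 11, 9, 8, 8, 9]
Waiting times:
  Job 1: wait = 0
  Job 2: wait = 3
  Job 3: wait = 14
  Job 4: wait = 23
  Job 5: wait = 31
  Job 6: wait = 39
Sum of waiting times = 110
Average waiting time = 110/6 = 18.3333

18.3333


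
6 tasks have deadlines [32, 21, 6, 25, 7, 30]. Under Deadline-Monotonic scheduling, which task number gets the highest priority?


Sort tasks by relative deadline (ascending):
  Task 3: deadline = 6
  Task 5: deadline = 7
  Task 2: deadline = 21
  Task 4: deadline = 25
  Task 6: deadline = 30
  Task 1: deadline = 32
Priority order (highest first): [3, 5, 2, 4, 6, 1]
Highest priority task = 3

3


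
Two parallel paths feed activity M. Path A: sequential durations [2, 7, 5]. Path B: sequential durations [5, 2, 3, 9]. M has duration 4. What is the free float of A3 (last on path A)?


ES(A3) = sum of predecessors on chain A = 9
EF(A3) = ES + duration = 9 + 5 = 14
Successor of A3 is M. ES(M) = max(sum(A), sum(B)) = max(14, 19) = 19
Free float = ES(successor) - EF(current) = 19 - 14 = 5

5


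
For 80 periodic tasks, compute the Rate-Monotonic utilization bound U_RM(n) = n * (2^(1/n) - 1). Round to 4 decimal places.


Compute 2^(1/80) = 1.0087019838
Subtract 1: 1.0087019838 - 1 = 0.0087019838
Multiply by n: 80 * 0.0087019838 = 0.6961587040
Round to 4 dp: 0.6962

0.6962


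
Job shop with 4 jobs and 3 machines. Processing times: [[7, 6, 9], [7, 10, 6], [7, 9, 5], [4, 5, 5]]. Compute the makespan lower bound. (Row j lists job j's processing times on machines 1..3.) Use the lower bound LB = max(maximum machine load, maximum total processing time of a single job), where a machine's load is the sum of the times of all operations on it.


Machine loads:
  Machine 1: 7 + 7 + 7 + 4 = 25
  Machine 2: 6 + 10 + 9 + 5 = 30
  Machine 3: 9 + 6 + 5 + 5 = 25
Max machine load = 30
Job totals:
  Job 1: 22
  Job 2: 23
  Job 3: 21
  Job 4: 14
Max job total = 23
Lower bound = max(30, 23) = 30

30


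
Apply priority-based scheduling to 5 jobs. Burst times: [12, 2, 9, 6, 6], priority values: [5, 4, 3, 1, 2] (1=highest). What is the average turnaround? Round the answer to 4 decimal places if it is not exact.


Sort by priority (ascending = highest first):
Order: [(1, 6), (2, 6), (3, 9), (4, 2), (5, 12)]
Completion times:
  Priority 1, burst=6, C=6
  Priority 2, burst=6, C=12
  Priority 3, burst=9, C=21
  Priority 4, burst=2, C=23
  Priority 5, burst=12, C=35
Average turnaround = 97/5 = 19.4

19.4


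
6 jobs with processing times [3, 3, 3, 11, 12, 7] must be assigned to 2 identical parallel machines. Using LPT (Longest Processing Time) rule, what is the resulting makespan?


Sort jobs in decreasing order (LPT): [12, 11, 7, 3, 3, 3]
Assign each job to the least loaded machine:
  Machine 1: jobs [12, 3, 3, 3], load = 21
  Machine 2: jobs [11, 7], load = 18
Makespan = max load = 21

21


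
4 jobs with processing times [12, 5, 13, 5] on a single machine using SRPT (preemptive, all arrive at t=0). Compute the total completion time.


Since all jobs arrive at t=0, SRPT equals SPT ordering.
SPT order: [5, 5, 12, 13]
Completion times:
  Job 1: p=5, C=5
  Job 2: p=5, C=10
  Job 3: p=12, C=22
  Job 4: p=13, C=35
Total completion time = 5 + 10 + 22 + 35 = 72

72


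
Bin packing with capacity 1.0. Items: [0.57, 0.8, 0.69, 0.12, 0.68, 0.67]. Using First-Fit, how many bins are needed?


Place items sequentially using First-Fit:
  Item 0.57 -> new Bin 1
  Item 0.8 -> new Bin 2
  Item 0.69 -> new Bin 3
  Item 0.12 -> Bin 1 (now 0.69)
  Item 0.68 -> new Bin 4
  Item 0.67 -> new Bin 5
Total bins used = 5

5


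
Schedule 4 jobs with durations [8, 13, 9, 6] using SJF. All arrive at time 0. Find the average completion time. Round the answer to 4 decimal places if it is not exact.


SJF order (ascending): [6, 8, 9, 13]
Completion times:
  Job 1: burst=6, C=6
  Job 2: burst=8, C=14
  Job 3: burst=9, C=23
  Job 4: burst=13, C=36
Average completion = 79/4 = 19.75

19.75


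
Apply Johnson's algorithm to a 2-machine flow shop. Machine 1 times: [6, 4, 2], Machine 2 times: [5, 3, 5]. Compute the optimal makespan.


Apply Johnson's rule:
  Group 1 (a <= b): [(3, 2, 5)]
  Group 2 (a > b): [(1, 6, 5), (2, 4, 3)]
Optimal job order: [3, 1, 2]
Schedule:
  Job 3: M1 done at 2, M2 done at 7
  Job 1: M1 done at 8, M2 done at 13
  Job 2: M1 done at 12, M2 done at 16
Makespan = 16

16


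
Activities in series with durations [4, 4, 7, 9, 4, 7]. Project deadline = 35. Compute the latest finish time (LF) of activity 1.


LF(activity 1) = deadline - sum of successor durations
Successors: activities 2 through 6 with durations [4, 7, 9, 4, 7]
Sum of successor durations = 31
LF = 35 - 31 = 4

4


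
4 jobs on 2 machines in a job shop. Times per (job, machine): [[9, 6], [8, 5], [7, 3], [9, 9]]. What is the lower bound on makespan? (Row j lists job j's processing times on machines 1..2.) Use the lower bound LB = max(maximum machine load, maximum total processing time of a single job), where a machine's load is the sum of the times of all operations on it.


Machine loads:
  Machine 1: 9 + 8 + 7 + 9 = 33
  Machine 2: 6 + 5 + 3 + 9 = 23
Max machine load = 33
Job totals:
  Job 1: 15
  Job 2: 13
  Job 3: 10
  Job 4: 18
Max job total = 18
Lower bound = max(33, 18) = 33

33


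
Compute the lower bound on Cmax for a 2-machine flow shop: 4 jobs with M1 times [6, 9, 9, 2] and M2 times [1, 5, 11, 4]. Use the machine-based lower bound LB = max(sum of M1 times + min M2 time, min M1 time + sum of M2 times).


LB1 = sum(M1 times) + min(M2 times) = 26 + 1 = 27
LB2 = min(M1 times) + sum(M2 times) = 2 + 21 = 23
Lower bound = max(LB1, LB2) = max(27, 23) = 27

27


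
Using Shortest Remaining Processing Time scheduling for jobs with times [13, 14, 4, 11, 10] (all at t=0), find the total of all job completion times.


Since all jobs arrive at t=0, SRPT equals SPT ordering.
SPT order: [4, 10, 11, 13, 14]
Completion times:
  Job 1: p=4, C=4
  Job 2: p=10, C=14
  Job 3: p=11, C=25
  Job 4: p=13, C=38
  Job 5: p=14, C=52
Total completion time = 4 + 14 + 25 + 38 + 52 = 133

133


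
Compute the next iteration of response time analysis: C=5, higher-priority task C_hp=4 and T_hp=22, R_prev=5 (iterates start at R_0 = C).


R_next = C + ceil(R_prev / T_hp) * C_hp
ceil(5 / 22) = ceil(0.2273) = 1
Interference = 1 * 4 = 4
R_next = 5 + 4 = 9

9
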